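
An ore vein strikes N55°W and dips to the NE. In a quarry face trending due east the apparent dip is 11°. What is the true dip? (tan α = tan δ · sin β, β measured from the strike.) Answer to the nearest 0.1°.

The section is 35° from the strike.
tan(true dip) = tan 11° / sin 35° = 0.3389
δ = arctan(0.3389) = 18.72°

18.7°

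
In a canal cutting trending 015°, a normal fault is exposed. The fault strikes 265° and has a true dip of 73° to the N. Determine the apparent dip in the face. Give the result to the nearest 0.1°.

72.0°

The section lies 70° from the strike.
tan(apparent dip) = tan 73° · sin 70° = 3.0736
α = arctan(3.0736) = 71.98°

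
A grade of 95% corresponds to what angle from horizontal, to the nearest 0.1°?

43.5°

tan θ = 95/100 = 0.9500
θ = arctan(0.9500) = 43.53°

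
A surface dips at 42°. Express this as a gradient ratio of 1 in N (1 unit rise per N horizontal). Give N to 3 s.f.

1 in 1.11

1 : N means tan θ = 1/N, so N = 1/tan 42° = 1/0.9004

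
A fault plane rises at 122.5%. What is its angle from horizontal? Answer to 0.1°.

tan θ = 122.5/100 = 1.2250
θ = arctan(1.2250) = 50.77°

50.8°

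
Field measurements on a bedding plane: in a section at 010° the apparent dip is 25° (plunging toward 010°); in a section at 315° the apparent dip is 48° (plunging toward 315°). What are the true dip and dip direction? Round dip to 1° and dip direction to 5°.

true dip 48°, dip direction 305°

Each apparent-dip line lies in the plane. As unit vectors (x east, y north, z up), v₁ plunges 25°→010° and v₂ plunges 48°→315°.
The plane normal is n = v₁ × v₂ ∝ (-0.463, 0.317, 0.497).
True dip = arccos(n_z / |n|) = arccos(0.6627) = 48.5°.
The horizontal component of n points toward azimuth atan2(n_x, n_y) = 304°, the dip direction.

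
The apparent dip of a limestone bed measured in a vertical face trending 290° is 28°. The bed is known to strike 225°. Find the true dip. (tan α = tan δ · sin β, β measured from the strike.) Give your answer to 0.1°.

30.4°

β = acute angle between strike 225° and section 290° = 65°.
tan δ = tan α / sin β = tan 28° / sin 65° = 0.5317 / 0.9063 = 0.5867
δ = arctan(0.5867) = 30.40°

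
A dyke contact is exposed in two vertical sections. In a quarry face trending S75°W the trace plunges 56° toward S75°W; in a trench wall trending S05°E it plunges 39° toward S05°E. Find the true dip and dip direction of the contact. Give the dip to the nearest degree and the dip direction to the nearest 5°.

Each apparent-dip line lies in the plane. As unit vectors (x east, y north, z up), v₁ plunges 56°→S75°W and v₂ plunges 39°→S05°E.
Cross product v₁ × v₂ gives the pole to the plane: n ∝ (-0.551, -0.396, 0.428).
True dip = arccos(n_z / |n|) = arccos(0.5336) = 57.8°.
Dip direction = azimuth of (n_x, n_y) = atan2(-0.551, -0.396) = 234°.

true dip 58°, dip direction 235°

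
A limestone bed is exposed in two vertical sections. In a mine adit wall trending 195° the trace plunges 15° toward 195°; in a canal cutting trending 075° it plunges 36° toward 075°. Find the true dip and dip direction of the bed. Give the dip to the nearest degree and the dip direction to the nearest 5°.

true dip 46°, dip direction 120°

Each apparent-dip line lies in the plane. As unit vectors (x east, y north, z up), v₁ plunges 15°→195° and v₂ plunges 36°→075°.
Cross product v₁ × v₂ gives the pole to the plane: n ∝ (0.603, -0.349, 0.677).
tan δ = √(n_x²+n_y²)/n_z = 0.696/0.677, so δ = 45.8°.
Dip direction = atan2(0.603, -0.349) = 120° (azimuth of n's horizontal projection).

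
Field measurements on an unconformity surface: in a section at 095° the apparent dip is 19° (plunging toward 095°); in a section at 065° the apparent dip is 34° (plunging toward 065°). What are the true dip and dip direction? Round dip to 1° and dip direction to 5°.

true dip 40°, dip direction 030°

The two traces are lines in the plane: v₁ = (sin 95°·cos 19°, cos 95°·cos 19°, −sin 19°), v₂ = (sin 65°·cos 34°, cos 65°·cos 34°, −sin 34°).
The plane normal is n = v₁ × v₂ ∝ (0.160, 0.282, 0.392).
tan δ = √(n_x²+n_y²)/n_z = 0.324/0.392, so δ = 39.6°.
Dip direction = atan2(0.160, 0.282) = 30° (azimuth of n's horizontal projection).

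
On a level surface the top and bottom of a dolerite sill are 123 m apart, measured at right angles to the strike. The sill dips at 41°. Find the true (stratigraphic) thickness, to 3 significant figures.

True thickness t = w · sin(dip) = 123 × sin 41°
t = 123 × 0.6561 = 80.695 m

80.7 m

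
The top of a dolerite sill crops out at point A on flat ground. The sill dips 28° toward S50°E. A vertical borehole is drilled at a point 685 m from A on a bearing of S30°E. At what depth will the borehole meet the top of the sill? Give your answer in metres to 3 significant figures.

342 m

The hole lies 20° from the dip direction, so the down-dip offset is 685 × cos 20° = 643.69 m.
Depth = down-dip offset × tan(dip) = 643.69 × tan 28° = 643.69 × 0.5317
Depth = 342.26 m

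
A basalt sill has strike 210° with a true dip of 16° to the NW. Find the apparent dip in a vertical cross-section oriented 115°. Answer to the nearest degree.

The strike is 210° and the section trends 115°; the acute angle between them is β = 85°.
tan(apparent dip) = tan 16° · sin 85° = 0.2857
α = arctan(0.2857) = 15.94°

16°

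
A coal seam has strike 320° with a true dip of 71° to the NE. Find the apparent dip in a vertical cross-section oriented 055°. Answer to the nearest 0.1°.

The strike is 320° and the section trends 055°; the acute angle between them is β = 85°.
tan(apparent dip) = tan 71° · sin 85° = 2.8932
α = arctan(2.8932) = 70.93°

70.9°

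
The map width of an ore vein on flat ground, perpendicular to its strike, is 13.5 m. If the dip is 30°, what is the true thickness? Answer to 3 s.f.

6.75 m

True thickness t = w · sin(dip) = 13.5 × sin 30°
t = 13.5 × 0.5000 = 6.750 m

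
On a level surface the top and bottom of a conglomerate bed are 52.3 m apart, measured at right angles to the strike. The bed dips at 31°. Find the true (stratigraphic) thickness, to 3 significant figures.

26.9 m

True thickness t = w · sin(dip) = 52.3 × sin 31°
t = 52.3 × 0.5150 = 26.936 m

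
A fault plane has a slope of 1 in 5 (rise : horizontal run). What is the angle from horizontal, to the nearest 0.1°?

tan θ = 1/5 = 0.2000
θ = arctan(0.2000) = 11.31°

11.3°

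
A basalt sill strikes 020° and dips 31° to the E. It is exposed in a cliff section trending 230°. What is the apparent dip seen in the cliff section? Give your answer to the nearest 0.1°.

16.7°

The section lies 30° from the strike.
tan α = tan 31° × sin 30° = 0.6009 × 0.5000 = 0.3004
apparent dip = arctan 0.3004 = 16.72°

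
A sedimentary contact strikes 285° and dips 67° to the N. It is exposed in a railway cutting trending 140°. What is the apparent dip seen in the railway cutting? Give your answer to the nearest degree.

The strike is 285° and the section trends 140°; the acute angle between them is β = 35°.
tan(apparent dip) = tan 67° · sin 35° = 1.3513
α = arctan(1.3513) = 53.50°

53°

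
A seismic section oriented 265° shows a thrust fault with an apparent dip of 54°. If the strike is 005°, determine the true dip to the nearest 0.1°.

54.4°

β = acute angle between strike 005° and section 265° = 80°.
tan(true dip) = tan 54° / sin 80° = 1.3976
true dip = arctan 1.3976 = 54.42°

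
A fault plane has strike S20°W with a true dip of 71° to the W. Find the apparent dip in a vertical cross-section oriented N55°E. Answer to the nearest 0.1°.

59.0°

The section lies 35° from the strike.
tan(apparent dip) = tan 71° · sin 35° = 1.6658
α = arctan(1.6658) = 59.02°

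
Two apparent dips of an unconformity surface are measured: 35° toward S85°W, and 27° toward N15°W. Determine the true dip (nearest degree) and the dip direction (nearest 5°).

The two traces are lines in the plane: v₁ = (sin 265°·cos 35°, cos 265°·cos 35°, −sin 35°), v₂ = (sin 345°·cos 27°, cos 345°·cos 27°, −sin 27°).
The plane normal is n = v₁ × v₂ ∝ (-0.526, 0.238, 0.719).
tan δ = √(n_x²+n_y²)/n_z = 0.577/0.719, so δ = 38.8°.
The horizontal component of n points toward azimuth atan2(n_x, n_y) = 294°, the dip direction.

true dip 39°, dip direction 295°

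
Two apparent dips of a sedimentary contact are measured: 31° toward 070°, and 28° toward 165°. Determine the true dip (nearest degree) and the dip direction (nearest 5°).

true dip 40°, dip direction 115°

The two traces are lines in the plane: v₁ = (sin 70°·cos 31°, cos 70°·cos 31°, −sin 31°), v₂ = (sin 165°·cos 28°, cos 165°·cos 28°, −sin 28°).
The plane normal is n = v₁ × v₂ ∝ (0.577, -0.260, 0.754).
tan δ = √(n_x²+n_y²)/n_z = 0.633/0.754, so δ = 40.0°.
Dip direction = azimuth of (n_x, n_y) = atan2(0.577, -0.260) = 114°.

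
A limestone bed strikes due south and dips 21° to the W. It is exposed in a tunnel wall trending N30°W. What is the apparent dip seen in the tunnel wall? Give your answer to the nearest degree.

11°

Angle between strike (due south) and section (N30°W): β = 30°.
tan(apparent dip) = tan 21° · sin 30° = 0.1919
apparent dip = arctan 0.1919 = 10.86°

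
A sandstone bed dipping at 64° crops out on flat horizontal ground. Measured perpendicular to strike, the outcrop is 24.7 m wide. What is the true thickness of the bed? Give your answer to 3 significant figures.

22.2 m

True thickness t = w · sin(dip) = 24.7 × sin 64°
t = 24.7 × 0.8988 = 22.200 m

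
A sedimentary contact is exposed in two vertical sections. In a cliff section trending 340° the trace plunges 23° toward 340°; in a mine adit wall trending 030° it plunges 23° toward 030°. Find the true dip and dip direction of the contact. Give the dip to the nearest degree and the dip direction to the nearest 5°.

Represent each trace as a vector plunging at its apparent dip toward its trend (east-north-up frame): v₁ = (-0.315, 0.865, -0.391), v₂ = (0.460, 0.797, -0.391).
n = v₁ × v₂ = (0.026, 0.303, 0.649) (taken with n_z > 0).
True dip = arccos(n_z / |n|) = arccos(0.9056) = 25.1°.
Dip direction = azimuth of (n_x, n_y) = atan2(0.026, 0.303) = 5°.

true dip 25°, dip direction 005°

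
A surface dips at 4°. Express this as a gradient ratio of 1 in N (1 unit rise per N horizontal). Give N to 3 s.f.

1 in 14.3

1 : N means tan θ = 1/N, so N = 1/tan 4° = 1/0.0699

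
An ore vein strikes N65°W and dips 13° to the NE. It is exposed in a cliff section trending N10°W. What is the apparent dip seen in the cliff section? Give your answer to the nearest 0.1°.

10.7°

The strike is N65°W and the section trends N10°W; the acute angle between them is β = 55°.
tan α = tan 13° × sin 55° = 0.2309 × 0.8192 = 0.1891
α = arctan(0.1891) = 10.71°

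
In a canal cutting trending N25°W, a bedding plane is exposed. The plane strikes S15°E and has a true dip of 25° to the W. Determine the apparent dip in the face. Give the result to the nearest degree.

The section lies 10° from the strike.
tan α = tan 25° × sin 10° = 0.4663 × 0.1736 = 0.0810
α = arctan(0.0810) = 4.63°

5°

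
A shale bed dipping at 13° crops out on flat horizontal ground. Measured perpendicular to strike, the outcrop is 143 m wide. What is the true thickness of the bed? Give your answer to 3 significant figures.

True thickness t = w · sin(dip) = 143 × sin 13°
t = 143 × 0.2250 = 32.168 m

32.2 m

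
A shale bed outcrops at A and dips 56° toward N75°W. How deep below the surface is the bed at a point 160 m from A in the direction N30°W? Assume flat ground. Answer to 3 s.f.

168 m

The hole lies 45° from the dip direction, so the down-dip offset is 160 × cos 45° = 113.14 m.
Depth = down-dip offset × tan(dip) = 113.14 × tan 56° = 113.14 × 1.4826
Depth = 167.73 m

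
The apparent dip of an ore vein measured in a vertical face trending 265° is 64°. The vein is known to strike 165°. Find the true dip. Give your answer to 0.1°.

The section is 80° from the strike.
tan δ = tan α / sin β = tan 64° / sin 80° = 2.0503 / 0.9848 = 2.0819
δ = arctan(2.0819) = 64.34°

64.3°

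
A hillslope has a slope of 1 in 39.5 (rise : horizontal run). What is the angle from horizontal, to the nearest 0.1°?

tan θ = 1/39.5 = 0.0253
θ = arctan(0.0253) = 1.45°

1.5°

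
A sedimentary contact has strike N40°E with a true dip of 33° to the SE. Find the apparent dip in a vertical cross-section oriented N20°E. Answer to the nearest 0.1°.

The strike is N40°E and the section trends N20°E; the acute angle between them is β = 20°.
tan(apparent dip) = tan 33° · sin 20° = 0.2221
α = arctan(0.2221) = 12.52°

12.5°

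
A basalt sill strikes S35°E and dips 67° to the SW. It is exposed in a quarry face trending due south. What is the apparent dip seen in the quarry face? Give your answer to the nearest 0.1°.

The section lies 35° from the strike.
tan α = tan 67° × sin 35° = 2.3559 × 0.5736 = 1.3513
α = arctan(1.3513) = 53.50°

53.5°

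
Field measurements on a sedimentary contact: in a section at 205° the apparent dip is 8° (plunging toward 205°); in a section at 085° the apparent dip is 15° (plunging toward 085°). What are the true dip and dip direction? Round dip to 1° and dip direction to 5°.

Each apparent-dip line lies in the plane. As unit vectors (x east, y north, z up), v₁ plunges 8°→205° and v₂ plunges 15°→085°.
Cross product v₁ × v₂ gives the pole to the plane: n ∝ (0.244, -0.242, 0.828).
Dip δ = arctan(|n_h|/n_z) = arctan(0.344/0.828) = 22.5°.
Dip direction = atan2(0.244, -0.242) = 135° (azimuth of n's horizontal projection).

true dip 23°, dip direction 135°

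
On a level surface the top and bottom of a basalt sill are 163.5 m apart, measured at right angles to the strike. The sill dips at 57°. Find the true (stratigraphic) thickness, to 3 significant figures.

True thickness t = w · sin(dip) = 163.5 × sin 57°
t = 163.5 × 0.8387 = 137.123 m

137 m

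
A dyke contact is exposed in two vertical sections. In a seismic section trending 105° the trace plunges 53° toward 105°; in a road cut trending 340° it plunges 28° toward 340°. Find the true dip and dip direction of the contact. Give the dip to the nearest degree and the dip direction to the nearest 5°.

true dip 64°, dip direction 055°

The two traces are lines in the plane: v₁ = (sin 105°·cos 53°, cos 105°·cos 53°, −sin 53°), v₂ = (sin 340°·cos 28°, cos 340°·cos 28°, −sin 28°).
The plane normal is n = v₁ × v₂ ∝ (0.736, 0.514, 0.435).
tan δ = √(n_x²+n_y²)/n_z = 0.898/0.435, so δ = 64.1°.
Dip direction = azimuth of (n_x, n_y) = atan2(0.736, 0.514) = 55°.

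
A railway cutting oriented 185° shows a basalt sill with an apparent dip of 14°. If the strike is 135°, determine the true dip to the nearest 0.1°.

18.0°

β = acute angle between strike 135° and section 185° = 50°.
tan(true dip) = tan 14° / sin 50° = 0.3255
true dip = arctan 0.3255 = 18.03°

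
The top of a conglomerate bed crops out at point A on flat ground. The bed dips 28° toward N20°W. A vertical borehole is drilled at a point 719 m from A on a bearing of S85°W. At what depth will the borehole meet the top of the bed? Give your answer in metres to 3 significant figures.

The hole lies 75° from the dip direction, so the down-dip offset is 719 × cos 75° = 186.09 m.
Depth = down-dip offset × tan(dip) = 186.09 × tan 28° = 186.09 × 0.5317
Depth = 98.95 m

98.9 m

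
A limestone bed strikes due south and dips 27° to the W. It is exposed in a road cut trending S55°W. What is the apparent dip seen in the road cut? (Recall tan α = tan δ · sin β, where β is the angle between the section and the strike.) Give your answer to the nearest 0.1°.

The strike is due south and the section trends S55°W; the acute angle between them is β = 55°.
tan α = tan 27° × sin 55° = 0.5095 × 0.8192 = 0.4174
apparent dip = arctan 0.4174 = 22.65°

22.7°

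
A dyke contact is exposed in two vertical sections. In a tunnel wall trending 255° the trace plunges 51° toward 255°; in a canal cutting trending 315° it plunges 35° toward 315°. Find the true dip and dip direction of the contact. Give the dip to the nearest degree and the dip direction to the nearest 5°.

The two traces are lines in the plane: v₁ = (sin 255°·cos 51°, cos 255°·cos 51°, −sin 51°), v₂ = (sin 315°·cos 35°, cos 315°·cos 35°, −sin 35°).
Cross product v₁ × v₂ gives the pole to the plane: n ∝ (-0.544, -0.101, 0.446).
True dip = arccos(n_z / |n|) = arccos(0.6282) = 51.1°.
Dip direction = atan2(-0.544, -0.101) = 259° (azimuth of n's horizontal projection).

true dip 51°, dip direction 260°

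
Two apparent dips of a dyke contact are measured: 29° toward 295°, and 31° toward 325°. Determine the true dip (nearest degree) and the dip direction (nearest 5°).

The two traces are lines in the plane: v₁ = (sin 295°·cos 29°, cos 295°·cos 29°, −sin 29°), v₂ = (sin 325°·cos 31°, cos 325°·cos 31°, −sin 31°).
The plane normal is n = v₁ × v₂ ∝ (-0.150, 0.170, 0.375).
tan δ = √(n_x²+n_y²)/n_z = 0.227/0.375, so δ = 31.2°.
Dip direction = azimuth of (n_x, n_y) = atan2(-0.150, 0.170) = 319°.

true dip 31°, dip direction 320°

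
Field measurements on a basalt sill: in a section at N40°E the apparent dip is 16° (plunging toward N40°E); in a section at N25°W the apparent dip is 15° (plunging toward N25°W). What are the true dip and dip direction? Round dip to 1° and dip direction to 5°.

Each apparent-dip line lies in the plane. As unit vectors (x east, y north, z up), v₁ plunges 16°→N40°E and v₂ plunges 15°→N25°W.
n = v₁ × v₂ = (0.051, 0.272, 0.842) (taken with n_z > 0).
True dip = arccos(n_z / |n|) = arccos(0.9498) = 18.2°.
The horizontal component of n points toward azimuth atan2(n_x, n_y) = 11°, the dip direction.

true dip 18°, dip direction 010°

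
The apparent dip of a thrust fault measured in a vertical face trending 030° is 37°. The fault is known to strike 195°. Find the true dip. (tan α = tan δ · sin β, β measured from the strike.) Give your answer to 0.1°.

71.0°

The section is 15° from the strike.
tan(true dip) = tan 37° / sin 15° = 2.9115
δ = arctan(2.9115) = 71.04°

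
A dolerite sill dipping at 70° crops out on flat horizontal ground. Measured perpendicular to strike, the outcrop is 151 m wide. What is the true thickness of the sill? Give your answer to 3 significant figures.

True thickness t = w · sin(dip) = 151 × sin 70°
t = 151 × 0.9397 = 141.894 m

142 m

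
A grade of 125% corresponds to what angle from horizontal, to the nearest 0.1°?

tan θ = 125/100 = 1.2500
θ = arctan(1.2500) = 51.34°

51.3°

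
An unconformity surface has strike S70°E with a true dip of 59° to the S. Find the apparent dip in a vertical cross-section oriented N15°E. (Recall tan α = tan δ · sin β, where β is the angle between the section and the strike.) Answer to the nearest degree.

Angle between strike (S70°E) and section (N15°E): β = 85°.
tan α = tan 59° × sin 85° = 1.6643 × 0.9962 = 1.6579
α = arctan(1.6579) = 58.90°

59°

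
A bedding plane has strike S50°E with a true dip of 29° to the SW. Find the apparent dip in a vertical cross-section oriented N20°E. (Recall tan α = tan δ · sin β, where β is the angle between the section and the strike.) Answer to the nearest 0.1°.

Angle between strike (S50°E) and section (N20°E): β = 70°.
tan α = tan 29° × sin 70° = 0.5543 × 0.9397 = 0.5209
α = arctan(0.5209) = 27.51°

27.5°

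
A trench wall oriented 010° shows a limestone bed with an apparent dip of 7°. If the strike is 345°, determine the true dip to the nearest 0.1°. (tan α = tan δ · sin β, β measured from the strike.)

16.2°

The section is 25° from the strike.
tan δ = tan α / sin β = tan 7° / sin 25° = 0.1228 / 0.4226 = 0.2905
δ = arctan(0.2905) = 16.20°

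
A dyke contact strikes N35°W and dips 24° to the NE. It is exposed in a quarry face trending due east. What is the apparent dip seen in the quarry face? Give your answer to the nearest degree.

20°

The section lies 55° from the strike.
tan(apparent dip) = tan 24° · sin 55° = 0.3647
apparent dip = arctan 0.3647 = 20.04°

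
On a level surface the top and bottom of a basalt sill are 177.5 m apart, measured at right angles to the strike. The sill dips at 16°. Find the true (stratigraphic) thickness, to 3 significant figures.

48.9 m

True thickness t = w · sin(dip) = 177.5 × sin 16°
t = 177.5 × 0.2756 = 48.926 m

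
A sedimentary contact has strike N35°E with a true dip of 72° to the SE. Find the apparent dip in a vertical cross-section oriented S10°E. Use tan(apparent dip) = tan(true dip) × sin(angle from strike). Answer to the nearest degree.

The strike is N35°E and the section trends S10°E; the acute angle between them is β = 45°.
tan α = tan 72° × sin 45° = 3.0777 × 0.7071 = 2.1763
apparent dip = arctan 2.1763 = 65.32°

65°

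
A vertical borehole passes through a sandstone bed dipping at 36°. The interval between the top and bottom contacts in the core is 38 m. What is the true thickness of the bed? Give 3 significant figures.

30.7 m

True thickness t = h · cos(dip) = 38 × cos 36°
t = 38 × 0.8090 = 30.743 m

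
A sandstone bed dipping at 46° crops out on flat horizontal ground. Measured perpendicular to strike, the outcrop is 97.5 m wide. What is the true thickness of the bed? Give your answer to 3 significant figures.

70.1 m

True thickness t = w · sin(dip) = 97.5 × sin 46°
t = 97.5 × 0.7193 = 70.136 m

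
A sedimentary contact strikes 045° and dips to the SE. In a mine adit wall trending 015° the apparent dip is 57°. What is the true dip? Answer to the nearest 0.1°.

The section is 30° from the strike.
tan δ = tan α / sin β = tan 57° / sin 30° = 1.5399 / 0.5000 = 3.0797
true dip = arctan 3.0797 = 72.01°

72.0°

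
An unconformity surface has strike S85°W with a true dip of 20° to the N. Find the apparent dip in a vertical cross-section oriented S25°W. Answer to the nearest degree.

The section lies 60° from the strike.
tan(apparent dip) = tan 20° · sin 60° = 0.3152
apparent dip = arctan 0.3152 = 17.50°

17°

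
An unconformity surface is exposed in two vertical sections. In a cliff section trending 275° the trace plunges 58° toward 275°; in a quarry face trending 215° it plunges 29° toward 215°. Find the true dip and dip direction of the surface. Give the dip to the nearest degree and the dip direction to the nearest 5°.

The two traces are lines in the plane: v₁ = (sin 275°·cos 58°, cos 275°·cos 58°, −sin 58°), v₂ = (sin 215°·cos 29°, cos 215°·cos 29°, −sin 29°).
The plane normal is n = v₁ × v₂ ∝ (-0.630, 0.170, 0.401).
tan δ = √(n_x²+n_y²)/n_z = 0.652/0.401, so δ = 58.4°.
Dip direction = azimuth of (n_x, n_y) = atan2(-0.630, 0.170) = 285°.

true dip 58°, dip direction 285°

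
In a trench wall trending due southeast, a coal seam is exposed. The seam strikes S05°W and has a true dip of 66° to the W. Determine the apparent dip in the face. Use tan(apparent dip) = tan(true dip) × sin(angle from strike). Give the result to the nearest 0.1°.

The section lies 50° from the strike.
tan α = tan 66° × sin 50° = 2.2460 × 0.7660 = 1.7206
α = arctan(1.7206) = 59.83°

59.8°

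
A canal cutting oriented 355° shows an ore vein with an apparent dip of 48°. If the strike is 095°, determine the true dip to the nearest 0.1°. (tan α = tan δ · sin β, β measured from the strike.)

β = acute angle between strike 095° and section 355° = 80°.
tan δ = tan α / sin β = tan 48° / sin 80° = 1.1106 / 0.9848 = 1.1277
true dip = arctan 1.1277 = 48.44°

48.4°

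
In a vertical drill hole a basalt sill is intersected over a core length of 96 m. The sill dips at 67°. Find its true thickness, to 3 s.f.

True thickness t = h · cos(dip) = 96 × cos 67°
t = 96 × 0.3907 = 37.510 m

37.5 m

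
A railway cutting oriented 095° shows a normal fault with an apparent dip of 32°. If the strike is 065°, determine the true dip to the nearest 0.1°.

51.3°

β = acute angle between strike 065° and section 095° = 30°.
tan(true dip) = tan 32° / sin 30° = 1.2497
δ = arctan(1.2497) = 51.33°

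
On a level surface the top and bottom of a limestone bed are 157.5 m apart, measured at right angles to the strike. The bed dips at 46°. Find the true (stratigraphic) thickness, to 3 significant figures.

113 m

True thickness t = w · sin(dip) = 157.5 × sin 46°
t = 157.5 × 0.7193 = 113.296 m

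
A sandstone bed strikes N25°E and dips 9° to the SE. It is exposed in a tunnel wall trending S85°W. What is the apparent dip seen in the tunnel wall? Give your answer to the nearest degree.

8°

The section lies 60° from the strike.
tan(apparent dip) = tan 9° · sin 60° = 0.1372
apparent dip = arctan 0.1372 = 7.81°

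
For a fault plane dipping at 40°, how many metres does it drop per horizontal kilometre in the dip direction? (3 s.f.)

drop per km = 1000 × tan 40° = 1000 × 0.8391

839 m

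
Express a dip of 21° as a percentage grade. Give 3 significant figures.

38.4%

grade % = 100 × tan 21° = 100 × 0.3839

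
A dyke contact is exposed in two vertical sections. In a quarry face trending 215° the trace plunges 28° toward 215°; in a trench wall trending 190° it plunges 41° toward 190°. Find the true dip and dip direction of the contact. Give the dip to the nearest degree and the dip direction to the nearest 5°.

Represent each trace as a vector plunging at its apparent dip toward its trend (east-north-up frame): v₁ = (-0.506, -0.723, -0.469), v₂ = (-0.131, -0.743, -0.656).
n = v₁ × v₂ = (0.126, -0.271, 0.282) (taken with n_z > 0).
True dip = arccos(n_z / |n|) = arccos(0.6863) = 46.7°.
Dip direction = azimuth of (n_x, n_y) = atan2(0.126, -0.271) = 155°.

true dip 47°, dip direction 155°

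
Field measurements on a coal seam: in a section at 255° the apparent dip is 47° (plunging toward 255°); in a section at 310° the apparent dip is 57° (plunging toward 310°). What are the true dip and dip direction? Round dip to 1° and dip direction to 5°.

Represent each trace as a vector plunging at its apparent dip toward its trend (east-north-up frame): v₁ = (-0.659, -0.177, -0.731), v₂ = (-0.417, 0.350, -0.839).
The plane normal is n = v₁ × v₂ ∝ (-0.404, 0.247, 0.304).
tan δ = √(n_x²+n_y²)/n_z = 0.474/0.304, so δ = 57.3°.
The horizontal component of n points toward azimuth atan2(n_x, n_y) = 301°, the dip direction.

true dip 57°, dip direction 300°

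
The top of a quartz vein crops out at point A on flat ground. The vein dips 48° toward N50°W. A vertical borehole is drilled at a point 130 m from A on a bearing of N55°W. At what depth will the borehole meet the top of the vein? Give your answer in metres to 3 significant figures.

144 m

The hole lies 5° from the dip direction, so the down-dip offset is 130 × cos 5° = 129.51 m.
Depth = down-dip offset × tan(dip) = 129.51 × tan 48° = 129.51 × 1.1106
Depth = 143.83 m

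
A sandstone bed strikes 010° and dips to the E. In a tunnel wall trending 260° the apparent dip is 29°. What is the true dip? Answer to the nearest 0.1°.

30.5°

β = acute angle between strike 010° and section 260° = 70°.
tan δ = tan α / sin β = tan 29° / sin 70° = 0.5543 / 0.9397 = 0.5899
true dip = arctan 0.5899 = 30.54°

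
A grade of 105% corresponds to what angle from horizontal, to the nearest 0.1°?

46.4°

tan θ = 105/100 = 1.0500
θ = arctan(1.0500) = 46.40°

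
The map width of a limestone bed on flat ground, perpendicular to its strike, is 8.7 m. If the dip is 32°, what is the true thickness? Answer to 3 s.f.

4.61 m

True thickness t = w · sin(dip) = 8.7 × sin 32°
t = 8.7 × 0.5299 = 4.610 m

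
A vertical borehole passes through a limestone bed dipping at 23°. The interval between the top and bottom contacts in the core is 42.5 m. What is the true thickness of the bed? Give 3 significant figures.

39.1 m

True thickness t = h · cos(dip) = 42.5 × cos 23°
t = 42.5 × 0.9205 = 39.121 m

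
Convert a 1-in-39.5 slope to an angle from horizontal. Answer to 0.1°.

1.5°

tan θ = 1/39.5 = 0.0253
θ = arctan(0.0253) = 1.45°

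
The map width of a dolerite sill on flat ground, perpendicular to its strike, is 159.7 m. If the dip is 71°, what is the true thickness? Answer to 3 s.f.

151 m

True thickness t = w · sin(dip) = 159.7 × sin 71°
t = 159.7 × 0.9455 = 150.999 m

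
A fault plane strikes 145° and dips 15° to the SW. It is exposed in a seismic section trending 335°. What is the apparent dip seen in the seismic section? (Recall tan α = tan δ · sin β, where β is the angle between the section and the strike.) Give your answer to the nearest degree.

3°

Angle between strike (145°) and section (335°): β = 10°.
tan(apparent dip) = tan 15° · sin 10° = 0.0465
α = arctan(0.0465) = 2.66°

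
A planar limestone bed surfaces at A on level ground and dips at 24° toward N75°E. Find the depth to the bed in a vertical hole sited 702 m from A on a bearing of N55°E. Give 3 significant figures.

The hole lies 20° from the dip direction, so the down-dip offset is 702 × cos 20° = 659.66 m.
Depth = down-dip offset × tan(dip) = 659.66 × tan 24° = 659.66 × 0.4452
Depth = 293.70 m

294 m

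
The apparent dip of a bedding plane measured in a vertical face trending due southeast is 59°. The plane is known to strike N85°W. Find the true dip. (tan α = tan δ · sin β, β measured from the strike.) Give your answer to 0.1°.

β = acute angle between strike N85°W and section due southeast = 40°.
tan(true dip) = tan 59° / sin 40° = 2.5892
δ = arctan(2.5892) = 68.88°

68.9°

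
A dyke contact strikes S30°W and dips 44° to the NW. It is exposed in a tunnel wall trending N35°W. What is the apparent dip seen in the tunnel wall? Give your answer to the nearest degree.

41°

Angle between strike (S30°W) and section (N35°W): β = 65°.
tan(apparent dip) = tan 44° · sin 65° = 0.8752
apparent dip = arctan 0.8752 = 41.19°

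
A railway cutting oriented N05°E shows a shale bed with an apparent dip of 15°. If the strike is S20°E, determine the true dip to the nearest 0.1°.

The section is 25° from the strike.
tan(true dip) = tan 15° / sin 25° = 0.6340
true dip = arctan 0.6340 = 32.38°

32.4°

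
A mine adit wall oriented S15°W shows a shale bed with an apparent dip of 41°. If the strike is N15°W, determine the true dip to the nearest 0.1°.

60.1°

The section is 30° from the strike.
tan δ = tan α / sin β = tan 41° / sin 30° = 0.8693 / 0.5000 = 1.7386
true dip = arctan 1.7386 = 60.09°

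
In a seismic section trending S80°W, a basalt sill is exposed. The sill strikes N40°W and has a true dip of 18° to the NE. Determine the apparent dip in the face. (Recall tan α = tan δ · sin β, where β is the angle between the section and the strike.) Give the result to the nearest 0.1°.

15.7°

Angle between strike (N40°W) and section (S80°W): β = 60°.
tan(apparent dip) = tan 18° · sin 60° = 0.2814
apparent dip = arctan 0.2814 = 15.72°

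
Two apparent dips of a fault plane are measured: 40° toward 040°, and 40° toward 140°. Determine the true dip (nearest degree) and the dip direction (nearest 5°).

true dip 53°, dip direction 090°

Represent each trace as a vector plunging at its apparent dip toward its trend (east-north-up frame): v₁ = (0.492, 0.587, -0.643), v₂ = (0.492, -0.587, -0.643).
The plane normal is n = v₁ × v₂ ∝ (0.754, 0.000, 0.578).
True dip = arccos(n_z / |n|) = arccos(0.6081) = 52.5°.
Dip direction = atan2(0.754, 0.000) = 90° (azimuth of n's horizontal projection).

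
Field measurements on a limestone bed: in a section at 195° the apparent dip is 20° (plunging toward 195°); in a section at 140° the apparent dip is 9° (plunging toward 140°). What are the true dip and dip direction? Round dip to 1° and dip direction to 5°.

true dip 20°, dip direction 205°

The two traces are lines in the plane: v₁ = (sin 195°·cos 20°, cos 195°·cos 20°, −sin 20°), v₂ = (sin 140°·cos 9°, cos 140°·cos 9°, −sin 9°).
Cross product v₁ × v₂ gives the pole to the plane: n ∝ (-0.117, -0.255, 0.760).
tan δ = √(n_x²+n_y²)/n_z = 0.281/0.760, so δ = 20.3°.
Dip direction = atan2(-0.117, -0.255) = 205° (azimuth of n's horizontal projection).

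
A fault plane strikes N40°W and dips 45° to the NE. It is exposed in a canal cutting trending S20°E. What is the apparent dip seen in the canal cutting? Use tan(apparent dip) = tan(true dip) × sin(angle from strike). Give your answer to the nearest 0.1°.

18.9°

The strike is N40°W and the section trends S20°E; the acute angle between them is β = 20°.
tan(apparent dip) = tan 45° · sin 20° = 0.3420
apparent dip = arctan 0.3420 = 18.88°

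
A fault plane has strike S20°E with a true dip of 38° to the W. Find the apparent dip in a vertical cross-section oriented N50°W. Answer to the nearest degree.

The section lies 30° from the strike.
tan α = tan 38° × sin 30° = 0.7813 × 0.5000 = 0.3906
α = arctan(0.3906) = 21.34°

21°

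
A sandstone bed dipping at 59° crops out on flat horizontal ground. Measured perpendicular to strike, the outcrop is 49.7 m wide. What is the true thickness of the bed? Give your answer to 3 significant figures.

True thickness t = w · sin(dip) = 49.7 × sin 59°
t = 49.7 × 0.8572 = 42.601 m

42.6 m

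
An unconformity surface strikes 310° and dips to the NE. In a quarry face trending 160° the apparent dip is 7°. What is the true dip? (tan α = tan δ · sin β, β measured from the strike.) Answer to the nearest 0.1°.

The section is 30° from the strike.
tan δ = tan α / sin β = tan 7° / sin 30° = 0.1228 / 0.5000 = 0.2456
δ = arctan(0.2456) = 13.80°

13.8°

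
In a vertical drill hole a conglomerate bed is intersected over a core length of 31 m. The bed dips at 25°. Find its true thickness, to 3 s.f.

True thickness t = h · cos(dip) = 31 × cos 25°
t = 31 × 0.9063 = 28.096 m

28.1 m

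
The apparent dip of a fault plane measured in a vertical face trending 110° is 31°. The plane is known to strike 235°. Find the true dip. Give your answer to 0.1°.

β = acute angle between strike 235° and section 110° = 55°.
tan δ = tan α / sin β = tan 31° / sin 55° = 0.6009 / 0.8192 = 0.7335
δ = arctan(0.7335) = 36.26°

36.3°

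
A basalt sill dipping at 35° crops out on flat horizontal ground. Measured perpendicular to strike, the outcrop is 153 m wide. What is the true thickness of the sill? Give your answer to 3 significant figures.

87.8 m

True thickness t = w · sin(dip) = 153 × sin 35°
t = 153 × 0.5736 = 87.757 m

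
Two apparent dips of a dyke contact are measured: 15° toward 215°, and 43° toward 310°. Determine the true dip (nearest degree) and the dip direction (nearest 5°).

Represent each trace as a vector plunging at its apparent dip toward its trend (east-north-up frame): v₁ = (-0.554, -0.791, -0.259), v₂ = (-0.560, 0.470, -0.682).
Cross product v₁ × v₂ gives the pole to the plane: n ∝ (-0.661, 0.233, 0.704).
tan δ = √(n_x²+n_y²)/n_z = 0.701/0.704, so δ = 44.9°.
Dip direction = atan2(-0.661, 0.233) = 289° (azimuth of n's horizontal projection).

true dip 45°, dip direction 290°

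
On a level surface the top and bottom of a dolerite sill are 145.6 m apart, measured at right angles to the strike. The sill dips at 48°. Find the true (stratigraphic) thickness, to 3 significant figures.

True thickness t = w · sin(dip) = 145.6 × sin 48°
t = 145.6 × 0.7431 = 108.202 m

108 m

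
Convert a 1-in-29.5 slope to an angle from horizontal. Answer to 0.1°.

1.9°

tan θ = 1/29.5 = 0.0339
θ = arctan(0.0339) = 1.94°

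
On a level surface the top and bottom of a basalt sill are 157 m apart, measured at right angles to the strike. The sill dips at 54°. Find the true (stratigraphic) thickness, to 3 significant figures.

True thickness t = w · sin(dip) = 157 × sin 54°
t = 157 × 0.8090 = 127.016 m

127 m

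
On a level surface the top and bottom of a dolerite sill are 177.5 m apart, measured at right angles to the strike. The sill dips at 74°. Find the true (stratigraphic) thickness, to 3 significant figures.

171 m

True thickness t = w · sin(dip) = 177.5 × sin 74°
t = 177.5 × 0.9613 = 170.624 m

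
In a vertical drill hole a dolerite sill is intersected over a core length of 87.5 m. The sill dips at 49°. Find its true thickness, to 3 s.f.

True thickness t = h · cos(dip) = 87.5 × cos 49°
t = 87.5 × 0.6561 = 57.405 m

57.4 m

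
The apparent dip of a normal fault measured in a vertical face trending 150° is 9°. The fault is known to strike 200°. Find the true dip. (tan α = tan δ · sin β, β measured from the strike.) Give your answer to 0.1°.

11.7°

β = acute angle between strike 200° and section 150° = 50°.
tan(true dip) = tan 9° / sin 50° = 0.2068
true dip = arctan 0.2068 = 11.68°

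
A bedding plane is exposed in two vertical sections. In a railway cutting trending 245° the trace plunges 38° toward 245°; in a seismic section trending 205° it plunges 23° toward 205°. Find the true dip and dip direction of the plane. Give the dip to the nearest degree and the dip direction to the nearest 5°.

true dip 40°, dip direction 265°

The two traces are lines in the plane: v₁ = (sin 245°·cos 38°, cos 245°·cos 38°, −sin 38°), v₂ = (sin 205°·cos 23°, cos 205°·cos 23°, −sin 23°).
n = v₁ × v₂ = (-0.383, -0.040, 0.466) (taken with n_z > 0).
True dip = arccos(n_z / |n|) = arccos(0.7707) = 39.6°.
Dip direction = atan2(-0.383, -0.040) = 264° (azimuth of n's horizontal projection).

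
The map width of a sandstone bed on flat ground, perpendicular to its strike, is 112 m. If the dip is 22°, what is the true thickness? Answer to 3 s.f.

True thickness t = w · sin(dip) = 112 × sin 22°
t = 112 × 0.3746 = 41.956 m

42.0 m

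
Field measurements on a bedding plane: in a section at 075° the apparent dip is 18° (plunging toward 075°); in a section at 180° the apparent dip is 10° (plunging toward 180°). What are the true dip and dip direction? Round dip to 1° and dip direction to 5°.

The two traces are lines in the plane: v₁ = (sin 75°·cos 18°, cos 75°·cos 18°, −sin 18°), v₂ = (sin 180°·cos 10°, cos 180°·cos 10°, −sin 10°).
n = v₁ × v₂ = (0.347, -0.160, 0.905) (taken with n_z > 0).
True dip = arccos(n_z / |n|) = arccos(0.9213) = 22.9°.
Dip direction = azimuth of (n_x, n_y) = atan2(0.347, -0.160) = 115°.

true dip 23°, dip direction 115°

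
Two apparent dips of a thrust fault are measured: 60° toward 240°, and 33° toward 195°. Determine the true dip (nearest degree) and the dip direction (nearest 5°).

true dip 62°, dip direction 265°

Represent each trace as a vector plunging at its apparent dip toward its trend (east-north-up frame): v₁ = (-0.433, -0.250, -0.866), v₂ = (-0.217, -0.810, -0.545).
n = v₁ × v₂ = (-0.565, -0.048, 0.297) (taken with n_z > 0).
Dip δ = arctan(|n_h|/n_z) = arctan(0.567/0.297) = 62.4°.
Dip direction = azimuth of (n_x, n_y) = atan2(-0.565, -0.048) = 265°.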